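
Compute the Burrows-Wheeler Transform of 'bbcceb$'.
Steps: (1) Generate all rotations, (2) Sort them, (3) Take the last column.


Rotations (sorted):
  0: $bbcceb -> last char: b
  1: b$bbcce -> last char: e
  2: bbcceb$ -> last char: $
  3: bcceb$b -> last char: b
  4: cceb$bb -> last char: b
  5: ceb$bbc -> last char: c
  6: eb$bbcc -> last char: c


BWT = be$bbcc


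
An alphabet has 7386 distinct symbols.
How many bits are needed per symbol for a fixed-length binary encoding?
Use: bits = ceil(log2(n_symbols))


log2(7386) = 12.8506
Bracket: 2^12 = 4096 < 7386 <= 2^13 = 8192
So ceil(log2(7386)) = 13

bits = ceil(log2(7386)) = ceil(12.8506) = 13 bits


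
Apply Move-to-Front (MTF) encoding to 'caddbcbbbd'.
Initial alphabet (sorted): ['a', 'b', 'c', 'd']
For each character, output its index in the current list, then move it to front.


MTF encoding:
'c': index 2 in ['a', 'b', 'c', 'd'] -> ['c', 'a', 'b', 'd']
'a': index 1 in ['c', 'a', 'b', 'd'] -> ['a', 'c', 'b', 'd']
'd': index 3 in ['a', 'c', 'b', 'd'] -> ['d', 'a', 'c', 'b']
'd': index 0 in ['d', 'a', 'c', 'b'] -> ['d', 'a', 'c', 'b']
'b': index 3 in ['d', 'a', 'c', 'b'] -> ['b', 'd', 'a', 'c']
'c': index 3 in ['b', 'd', 'a', 'c'] -> ['c', 'b', 'd', 'a']
'b': index 1 in ['c', 'b', 'd', 'a'] -> ['b', 'c', 'd', 'a']
'b': index 0 in ['b', 'c', 'd', 'a'] -> ['b', 'c', 'd', 'a']
'b': index 0 in ['b', 'c', 'd', 'a'] -> ['b', 'c', 'd', 'a']
'd': index 2 in ['b', 'c', 'd', 'a'] -> ['d', 'b', 'c', 'a']


Output: [2, 1, 3, 0, 3, 3, 1, 0, 0, 2]


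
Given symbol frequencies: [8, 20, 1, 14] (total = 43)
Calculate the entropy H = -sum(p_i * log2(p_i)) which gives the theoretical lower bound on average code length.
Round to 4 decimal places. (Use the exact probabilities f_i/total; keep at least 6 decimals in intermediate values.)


Per-symbol terms -p_i * log2(p_i) with p_i = f_i/43:
  p = 8/43 = 0.186047: log2(p) = -2.426265, -p*log2(p) = 0.451398
  p = 20/43 = 0.465116: log2(p) = -1.104337, -p*log2(p) = 0.513645
  p = 1/43 = 0.023256: log2(p) = -5.426265, -p*log2(p) = 0.126192
  p = 14/43 = 0.325581: log2(p) = -1.618910, -p*log2(p) = 0.527087
H = 0.451398 + 0.513645 + 0.126192 + 0.527087 = 1.618322

H = 1.6183 bits/symbol


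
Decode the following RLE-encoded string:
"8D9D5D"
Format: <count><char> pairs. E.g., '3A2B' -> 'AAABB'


Expanding each <count><char> pair:
  8D -> 'DDDDDDDD'
  9D -> 'DDDDDDDDD'
  5D -> 'DDDDD'

Decoded = DDDDDDDDDDDDDDDDDDDDDD


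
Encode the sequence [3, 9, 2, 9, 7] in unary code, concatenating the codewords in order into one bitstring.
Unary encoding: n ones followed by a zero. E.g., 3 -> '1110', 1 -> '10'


Encode each number as n ones followed by a terminating 0:
  3 -> 1110 (4 bits)
  9 -> 1111111110 (10 bits)
  2 -> 110 (3 bits)
  9 -> 1111111110 (10 bits)
  7 -> 11111110 (8 bits)
Total length = 4 + 10 + 3 + 10 + 8 = 35 bits.

Unary([3, 9, 2, 9, 7]) = 11101111111110110111111111011111110 (35 bits)


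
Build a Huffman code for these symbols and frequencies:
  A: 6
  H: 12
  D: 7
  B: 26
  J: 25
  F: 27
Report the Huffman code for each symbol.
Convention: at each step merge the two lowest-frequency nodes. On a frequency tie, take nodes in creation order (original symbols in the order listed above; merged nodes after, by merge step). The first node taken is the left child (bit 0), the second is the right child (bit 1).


Huffman tree construction:
Step 1: Merge A(6) + D(7) = 13
Step 2: Merge H(12) + (A+D)(13) = 25
Step 3: Merge J(25) + (H+(A+D))(25) = 50
Step 4: Merge B(26) + F(27) = 53
Step 5: Merge (J+(H+(A+D)))(50) + (B+F)(53) = 103
Read each symbol's code off the tree from the root (left child = 0, right child = 1).

Codes:
  A: 0110 (length 4)
  H: 010 (length 3)
  D: 0111 (length 4)
  B: 10 (length 2)
  J: 00 (length 2)
  F: 11 (length 2)
Average code length: 244/103 = 2.3689 bits/symbol


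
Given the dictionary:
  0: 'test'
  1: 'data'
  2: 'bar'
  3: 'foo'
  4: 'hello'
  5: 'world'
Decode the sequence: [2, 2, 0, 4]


Look up each index in the dictionary:
  2 -> 'bar'
  2 -> 'bar'
  0 -> 'test'
  4 -> 'hello'

Decoded: "bar bar test hello"


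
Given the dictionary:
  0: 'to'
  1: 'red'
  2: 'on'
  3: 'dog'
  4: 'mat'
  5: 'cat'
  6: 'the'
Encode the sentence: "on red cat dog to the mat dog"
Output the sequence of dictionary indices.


Look up each word in the dictionary:
  'on' -> 2
  'red' -> 1
  'cat' -> 5
  'dog' -> 3
  'to' -> 0
  'the' -> 6
  'mat' -> 4
  'dog' -> 3

Encoded: [2, 1, 5, 3, 0, 6, 4, 3]


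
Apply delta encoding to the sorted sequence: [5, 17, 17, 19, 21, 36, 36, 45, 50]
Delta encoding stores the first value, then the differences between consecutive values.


First value: 5
Deltas:
  17 - 5 = 12
  17 - 17 = 0
  19 - 17 = 2
  21 - 19 = 2
  36 - 21 = 15
  36 - 36 = 0
  45 - 36 = 9
  50 - 45 = 5


Delta encoded: [5, 12, 0, 2, 2, 15, 0, 9, 5]


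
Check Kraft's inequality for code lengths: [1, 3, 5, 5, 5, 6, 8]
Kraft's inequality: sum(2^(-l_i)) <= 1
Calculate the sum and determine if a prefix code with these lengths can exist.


Sum = 2^(-1) + 2^(-3) + 2^(-5) + 2^(-5) + 2^(-5) + 2^(-6) + 2^(-8)
    = 0.5 + 0.125 + 0.03125 + 0.03125 + 0.03125 + 0.015625 + 0.00390625
    = 189/256 = 0.73828125
Since 0.73828125 <= 1, Kraft's inequality IS satisfied.
A prefix code with these lengths CAN exist.

Kraft sum = 0.73828125. Satisfied.


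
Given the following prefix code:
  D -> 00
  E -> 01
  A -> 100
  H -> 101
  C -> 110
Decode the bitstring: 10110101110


Decoding step by step:
Bits 101 -> H
Bits 101 -> H
Bits 01 -> E
Bits 110 -> C


Decoded message: HHEC


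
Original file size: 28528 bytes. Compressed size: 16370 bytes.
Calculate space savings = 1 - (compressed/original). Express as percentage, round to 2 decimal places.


ratio = compressed/original = 16370/28528 = 0.573822
savings = 1 - ratio = 1 - 0.573822 = 0.426178
as a percentage: 0.426178 * 100 = 42.62%

Space savings = 1 - 16370/28528 = 42.62%


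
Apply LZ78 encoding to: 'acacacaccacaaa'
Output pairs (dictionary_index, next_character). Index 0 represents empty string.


LZ78 encoding steps:
Dictionary: {0: ''}
Step 1: w='' (idx 0), next='a' -> output (0, 'a'), add 'a' as idx 1
Step 2: w='' (idx 0), next='c' -> output (0, 'c'), add 'c' as idx 2
Step 3: w='a' (idx 1), next='c' -> output (1, 'c'), add 'ac' as idx 3
Step 4: w='ac' (idx 3), next='a' -> output (3, 'a'), add 'aca' as idx 4
Step 5: w='c' (idx 2), next='c' -> output (2, 'c'), add 'cc' as idx 5
Step 6: w='aca' (idx 4), next='a' -> output (4, 'a'), add 'acaa' as idx 6
Step 7: w='a' (idx 1), end of input -> output (1, '')


Encoded: [(0, 'a'), (0, 'c'), (1, 'c'), (3, 'a'), (2, 'c'), (4, 'a'), (1, '')]


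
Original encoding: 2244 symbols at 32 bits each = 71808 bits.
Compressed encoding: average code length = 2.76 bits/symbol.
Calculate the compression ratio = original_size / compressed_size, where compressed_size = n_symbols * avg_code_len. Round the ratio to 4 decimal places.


original_size = n_symbols * orig_bits = 2244 * 32 = 71808 bits
compressed_size = n_symbols * avg_code_len = 2244 * 2.76 = 6193.44 bits
ratio = original_size / compressed_size = 71808 / 6193.44 = 11.5942

Compression ratio = 11.5942


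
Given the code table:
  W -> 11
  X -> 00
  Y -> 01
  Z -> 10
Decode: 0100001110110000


Decoding:
01 -> Y
00 -> X
00 -> X
11 -> W
10 -> Z
11 -> W
00 -> X
00 -> X


Result: YXXWZWXX


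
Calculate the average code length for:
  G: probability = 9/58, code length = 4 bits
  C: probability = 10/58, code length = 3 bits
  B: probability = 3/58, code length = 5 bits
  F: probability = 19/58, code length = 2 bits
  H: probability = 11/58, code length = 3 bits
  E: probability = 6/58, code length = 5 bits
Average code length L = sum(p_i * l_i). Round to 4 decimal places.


Weighted contributions p_i * l_i:
  G: (9/58) * 4 = 36/58
  C: (10/58) * 3 = 30/58
  B: (3/58) * 5 = 15/58
  F: (19/58) * 2 = 38/58
  H: (11/58) * 3 = 33/58
  E: (6/58) * 5 = 30/58
Sum = (36 + 30 + 15 + 38 + 33 + 30)/58 = 182/58

L = 182/58 = 3.1379 bits/symbol


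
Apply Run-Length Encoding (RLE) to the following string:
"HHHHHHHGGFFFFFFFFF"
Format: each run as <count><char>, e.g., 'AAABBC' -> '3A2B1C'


Scanning runs left to right:
  i=0: run of 'H' x 7 -> '7H'
  i=7: run of 'G' x 2 -> '2G'
  i=9: run of 'F' x 9 -> '9F'

RLE = 7H2G9F


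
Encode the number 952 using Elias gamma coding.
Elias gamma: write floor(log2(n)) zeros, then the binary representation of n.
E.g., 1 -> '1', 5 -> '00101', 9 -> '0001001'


num_bits = floor(log2(952)) + 1 = 10
leading_zeros = num_bits - 1 = 9
binary(952) = 1110111000

Elias gamma(952) = '000000000' + '1110111000' = 0000000001110111000 (19 bits)


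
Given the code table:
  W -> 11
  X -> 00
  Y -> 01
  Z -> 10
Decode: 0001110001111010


Decoding:
00 -> X
01 -> Y
11 -> W
00 -> X
01 -> Y
11 -> W
10 -> Z
10 -> Z


Result: XYWXYWZZ


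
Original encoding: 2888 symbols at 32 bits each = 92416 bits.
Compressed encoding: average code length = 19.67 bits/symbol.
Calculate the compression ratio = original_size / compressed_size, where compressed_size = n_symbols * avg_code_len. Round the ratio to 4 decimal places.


original_size = n_symbols * orig_bits = 2888 * 32 = 92416 bits
compressed_size = n_symbols * avg_code_len = 2888 * 19.67 = 56806.96 bits
ratio = original_size / compressed_size = 92416 / 56806.96 = 1.6268

Compression ratio = 1.6268


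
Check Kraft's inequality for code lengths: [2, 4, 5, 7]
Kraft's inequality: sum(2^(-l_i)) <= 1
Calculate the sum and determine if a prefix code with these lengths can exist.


Sum = 2^(-2) + 2^(-4) + 2^(-5) + 2^(-7)
    = 0.25 + 0.0625 + 0.03125 + 0.0078125
    = 45/128 = 0.3515625
Since 0.3515625 <= 1, Kraft's inequality IS satisfied.
A prefix code with these lengths CAN exist.

Kraft sum = 0.3515625. Satisfied.


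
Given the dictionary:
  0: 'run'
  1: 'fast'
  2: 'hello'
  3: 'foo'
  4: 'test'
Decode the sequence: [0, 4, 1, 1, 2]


Look up each index in the dictionary:
  0 -> 'run'
  4 -> 'test'
  1 -> 'fast'
  1 -> 'fast'
  2 -> 'hello'

Decoded: "run test fast fast hello"


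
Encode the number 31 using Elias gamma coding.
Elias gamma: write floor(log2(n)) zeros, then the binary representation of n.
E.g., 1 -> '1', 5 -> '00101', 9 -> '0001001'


num_bits = floor(log2(31)) + 1 = 5
leading_zeros = num_bits - 1 = 4
binary(31) = 11111

Elias gamma(31) = '0000' + '11111' = 000011111 (9 bits)


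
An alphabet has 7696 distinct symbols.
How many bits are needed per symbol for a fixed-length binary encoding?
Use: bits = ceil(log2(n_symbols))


log2(7696) = 12.9099
Bracket: 2^12 = 4096 < 7696 <= 2^13 = 8192
So ceil(log2(7696)) = 13

bits = ceil(log2(7696)) = ceil(12.9099) = 13 bits


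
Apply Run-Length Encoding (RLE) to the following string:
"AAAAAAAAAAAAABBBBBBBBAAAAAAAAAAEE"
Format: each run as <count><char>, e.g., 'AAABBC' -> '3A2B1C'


Scanning runs left to right:
  i=0: run of 'A' x 13 -> '13A'
  i=13: run of 'B' x 8 -> '8B'
  i=21: run of 'A' x 10 -> '10A'
  i=31: run of 'E' x 2 -> '2E'

RLE = 13A8B10A2E


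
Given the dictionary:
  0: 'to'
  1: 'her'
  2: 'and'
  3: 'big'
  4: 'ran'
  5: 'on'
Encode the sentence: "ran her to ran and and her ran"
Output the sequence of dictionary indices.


Look up each word in the dictionary:
  'ran' -> 4
  'her' -> 1
  'to' -> 0
  'ran' -> 4
  'and' -> 2
  'and' -> 2
  'her' -> 1
  'ran' -> 4

Encoded: [4, 1, 0, 4, 2, 2, 1, 4]


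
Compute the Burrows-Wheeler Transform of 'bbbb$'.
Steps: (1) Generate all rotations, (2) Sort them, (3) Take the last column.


Rotations (sorted):
  0: $bbbb -> last char: b
  1: b$bbb -> last char: b
  2: bb$bb -> last char: b
  3: bbb$b -> last char: b
  4: bbbb$ -> last char: $


BWT = bbbb$


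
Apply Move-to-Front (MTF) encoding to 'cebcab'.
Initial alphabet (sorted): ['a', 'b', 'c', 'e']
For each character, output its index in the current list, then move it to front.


MTF encoding:
'c': index 2 in ['a', 'b', 'c', 'e'] -> ['c', 'a', 'b', 'e']
'e': index 3 in ['c', 'a', 'b', 'e'] -> ['e', 'c', 'a', 'b']
'b': index 3 in ['e', 'c', 'a', 'b'] -> ['b', 'e', 'c', 'a']
'c': index 2 in ['b', 'e', 'c', 'a'] -> ['c', 'b', 'e', 'a']
'a': index 3 in ['c', 'b', 'e', 'a'] -> ['a', 'c', 'b', 'e']
'b': index 2 in ['a', 'c', 'b', 'e'] -> ['b', 'a', 'c', 'e']


Output: [2, 3, 3, 2, 3, 2]


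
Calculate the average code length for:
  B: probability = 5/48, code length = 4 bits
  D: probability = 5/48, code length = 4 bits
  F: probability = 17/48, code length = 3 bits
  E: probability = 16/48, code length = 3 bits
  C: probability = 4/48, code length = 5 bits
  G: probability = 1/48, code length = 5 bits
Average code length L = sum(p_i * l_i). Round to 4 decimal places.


Weighted contributions p_i * l_i:
  B: (5/48) * 4 = 20/48
  D: (5/48) * 4 = 20/48
  F: (17/48) * 3 = 51/48
  E: (16/48) * 3 = 48/48
  C: (4/48) * 5 = 20/48
  G: (1/48) * 5 = 5/48
Sum = (20 + 20 + 51 + 48 + 20 + 5)/48 = 164/48

L = 164/48 = 3.4167 bits/symbol


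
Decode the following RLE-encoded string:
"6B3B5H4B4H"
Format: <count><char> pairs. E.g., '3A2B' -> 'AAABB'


Expanding each <count><char> pair:
  6B -> 'BBBBBB'
  3B -> 'BBB'
  5H -> 'HHHHH'
  4B -> 'BBBB'
  4H -> 'HHHH'

Decoded = BBBBBBBBBHHHHHBBBBHHHH


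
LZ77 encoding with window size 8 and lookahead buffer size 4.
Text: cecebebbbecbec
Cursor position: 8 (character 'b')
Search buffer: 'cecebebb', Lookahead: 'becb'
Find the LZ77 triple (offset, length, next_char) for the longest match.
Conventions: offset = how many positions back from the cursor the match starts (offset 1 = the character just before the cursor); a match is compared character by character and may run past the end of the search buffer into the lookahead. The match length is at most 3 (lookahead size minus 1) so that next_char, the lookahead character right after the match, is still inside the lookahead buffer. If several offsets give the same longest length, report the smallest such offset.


Try each offset into the search buffer:
  offset=1 (pos 7, char 'b'): match length 1
  offset=2 (pos 6, char 'b'): match length 1
  offset=3 (pos 5, char 'e'): match length 0
  offset=4 (pos 4, char 'b'): match length 2
  offset=5 (pos 3, char 'e'): match length 0
  offset=6 (pos 2, char 'c'): match length 0
  offset=7 (pos 1, char 'e'): match length 0
  offset=8 (pos 0, char 'c'): match length 0
Longest match has length 2 at offset 4.
next_char = character at position 8 + 2 = 10 -> 'c'

Best match: offset=4, length=2 (matching 'be' starting at position 4)
LZ77 triple: (4, 2, 'c')


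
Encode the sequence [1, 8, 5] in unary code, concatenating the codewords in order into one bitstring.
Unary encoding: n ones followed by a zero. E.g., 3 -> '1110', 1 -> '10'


Encode each number as n ones followed by a terminating 0:
  1 -> 10 (2 bits)
  8 -> 111111110 (9 bits)
  5 -> 111110 (6 bits)
Total length = 2 + 9 + 6 = 17 bits.

Unary([1, 8, 5]) = 10111111110111110 (17 bits)


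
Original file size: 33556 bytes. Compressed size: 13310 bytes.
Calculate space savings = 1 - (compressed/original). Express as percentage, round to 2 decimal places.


ratio = compressed/original = 13310/33556 = 0.39665
savings = 1 - ratio = 1 - 0.39665 = 0.60335
as a percentage: 0.60335 * 100 = 60.33%

Space savings = 1 - 13310/33556 = 60.33%


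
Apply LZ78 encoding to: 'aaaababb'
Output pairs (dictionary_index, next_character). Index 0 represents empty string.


LZ78 encoding steps:
Dictionary: {0: ''}
Step 1: w='' (idx 0), next='a' -> output (0, 'a'), add 'a' as idx 1
Step 2: w='a' (idx 1), next='a' -> output (1, 'a'), add 'aa' as idx 2
Step 3: w='a' (idx 1), next='b' -> output (1, 'b'), add 'ab' as idx 3
Step 4: w='ab' (idx 3), next='b' -> output (3, 'b'), add 'abb' as idx 4


Encoded: [(0, 'a'), (1, 'a'), (1, 'b'), (3, 'b')]


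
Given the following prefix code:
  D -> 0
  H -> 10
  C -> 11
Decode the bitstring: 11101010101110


Decoding step by step:
Bits 11 -> C
Bits 10 -> H
Bits 10 -> H
Bits 10 -> H
Bits 10 -> H
Bits 11 -> C
Bits 10 -> H


Decoded message: CHHHHCH


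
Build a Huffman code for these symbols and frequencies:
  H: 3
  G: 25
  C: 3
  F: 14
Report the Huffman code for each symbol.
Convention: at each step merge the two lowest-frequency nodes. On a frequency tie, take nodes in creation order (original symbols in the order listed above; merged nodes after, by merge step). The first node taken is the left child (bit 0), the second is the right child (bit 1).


Huffman tree construction:
Step 1: Merge H(3) + C(3) = 6
Step 2: Merge (H+C)(6) + F(14) = 20
Step 3: Merge ((H+C)+F)(20) + G(25) = 45
Read each symbol's code off the tree from the root (left child = 0, right child = 1).

Codes:
  H: 000 (length 3)
  G: 1 (length 1)
  C: 001 (length 3)
  F: 01 (length 2)
Average code length: 71/45 = 1.5778 bits/symbol


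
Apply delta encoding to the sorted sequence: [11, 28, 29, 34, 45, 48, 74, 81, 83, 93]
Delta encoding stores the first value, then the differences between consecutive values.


First value: 11
Deltas:
  28 - 11 = 17
  29 - 28 = 1
  34 - 29 = 5
  45 - 34 = 11
  48 - 45 = 3
  74 - 48 = 26
  81 - 74 = 7
  83 - 81 = 2
  93 - 83 = 10


Delta encoded: [11, 17, 1, 5, 11, 3, 26, 7, 2, 10]


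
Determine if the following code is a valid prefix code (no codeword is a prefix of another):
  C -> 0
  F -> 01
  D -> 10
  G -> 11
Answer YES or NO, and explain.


Checking each pair (does one codeword prefix another?):
  C='0' vs F='01': prefix -- VIOLATION

NO -- this is NOT a valid prefix code. C (0) is a prefix of F (01).


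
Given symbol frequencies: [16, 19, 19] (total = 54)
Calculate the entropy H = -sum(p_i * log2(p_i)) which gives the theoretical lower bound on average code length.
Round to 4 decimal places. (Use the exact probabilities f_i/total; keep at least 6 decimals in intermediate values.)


Per-symbol terms -p_i * log2(p_i) with p_i = f_i/54:
  p = 16/54 = 0.296296: log2(p) = -1.754888, -p*log2(p) = 0.519967
  p = 19/54 = 0.351852: log2(p) = -1.506960, -p*log2(p) = 0.530227
  p = 19/54 = 0.351852: log2(p) = -1.506960, -p*log2(p) = 0.530227
H = 0.519967 + 0.530227 + 0.530227 = 1.580421

H = 1.5804 bits/symbol


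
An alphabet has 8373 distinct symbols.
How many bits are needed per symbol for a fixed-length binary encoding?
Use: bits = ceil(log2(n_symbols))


log2(8373) = 13.0315
Bracket: 2^13 = 8192 < 8373 <= 2^14 = 16384
So ceil(log2(8373)) = 14

bits = ceil(log2(8373)) = ceil(13.0315) = 14 bits


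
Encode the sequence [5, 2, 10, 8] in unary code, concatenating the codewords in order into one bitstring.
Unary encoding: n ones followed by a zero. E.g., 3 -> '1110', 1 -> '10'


Encode each number as n ones followed by a terminating 0:
  5 -> 111110 (6 bits)
  2 -> 110 (3 bits)
  10 -> 11111111110 (11 bits)
  8 -> 111111110 (9 bits)
Total length = 6 + 3 + 11 + 9 = 29 bits.

Unary([5, 2, 10, 8]) = 11111011011111111110111111110 (29 bits)


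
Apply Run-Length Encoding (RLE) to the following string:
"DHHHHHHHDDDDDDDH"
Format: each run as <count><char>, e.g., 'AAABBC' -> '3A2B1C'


Scanning runs left to right:
  i=0: run of 'D' x 1 -> '1D'
  i=1: run of 'H' x 7 -> '7H'
  i=8: run of 'D' x 7 -> '7D'
  i=15: run of 'H' x 1 -> '1H'

RLE = 1D7H7D1H


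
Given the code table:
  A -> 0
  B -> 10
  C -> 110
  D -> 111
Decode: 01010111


Decoding:
0 -> A
10 -> B
10 -> B
111 -> D


Result: ABBD


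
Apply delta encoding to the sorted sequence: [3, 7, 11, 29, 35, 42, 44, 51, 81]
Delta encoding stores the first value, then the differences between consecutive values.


First value: 3
Deltas:
  7 - 3 = 4
  11 - 7 = 4
  29 - 11 = 18
  35 - 29 = 6
  42 - 35 = 7
  44 - 42 = 2
  51 - 44 = 7
  81 - 51 = 30


Delta encoded: [3, 4, 4, 18, 6, 7, 2, 7, 30]


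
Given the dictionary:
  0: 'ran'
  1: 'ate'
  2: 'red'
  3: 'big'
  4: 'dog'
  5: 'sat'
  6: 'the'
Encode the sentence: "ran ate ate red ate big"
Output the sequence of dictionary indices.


Look up each word in the dictionary:
  'ran' -> 0
  'ate' -> 1
  'ate' -> 1
  'red' -> 2
  'ate' -> 1
  'big' -> 3

Encoded: [0, 1, 1, 2, 1, 3]


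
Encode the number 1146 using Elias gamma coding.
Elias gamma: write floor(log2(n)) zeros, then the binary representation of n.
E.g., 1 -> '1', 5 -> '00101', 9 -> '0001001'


num_bits = floor(log2(1146)) + 1 = 11
leading_zeros = num_bits - 1 = 10
binary(1146) = 10001111010

Elias gamma(1146) = '0000000000' + '10001111010' = 000000000010001111010 (21 bits)


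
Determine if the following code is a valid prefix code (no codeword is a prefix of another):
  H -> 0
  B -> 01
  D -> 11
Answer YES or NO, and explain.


Checking each pair (does one codeword prefix another?):
  H='0' vs B='01': prefix -- VIOLATION

NO -- this is NOT a valid prefix code. H (0) is a prefix of B (01).


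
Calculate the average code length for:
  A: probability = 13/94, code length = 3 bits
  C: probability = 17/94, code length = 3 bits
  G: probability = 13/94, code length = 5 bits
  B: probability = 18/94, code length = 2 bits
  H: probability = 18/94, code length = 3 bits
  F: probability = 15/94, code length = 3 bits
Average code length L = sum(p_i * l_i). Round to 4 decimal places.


Weighted contributions p_i * l_i:
  A: (13/94) * 3 = 39/94
  C: (17/94) * 3 = 51/94
  G: (13/94) * 5 = 65/94
  B: (18/94) * 2 = 36/94
  H: (18/94) * 3 = 54/94
  F: (15/94) * 3 = 45/94
Sum = (39 + 51 + 65 + 36 + 54 + 45)/94 = 290/94

L = 290/94 = 3.0851 bits/symbol


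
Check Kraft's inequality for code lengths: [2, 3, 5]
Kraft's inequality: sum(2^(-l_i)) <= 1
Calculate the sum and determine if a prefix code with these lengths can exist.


Sum = 2^(-2) + 2^(-3) + 2^(-5)
    = 0.25 + 0.125 + 0.03125
    = 13/32 = 0.40625
Since 0.40625 <= 1, Kraft's inequality IS satisfied.
A prefix code with these lengths CAN exist.

Kraft sum = 0.40625. Satisfied.


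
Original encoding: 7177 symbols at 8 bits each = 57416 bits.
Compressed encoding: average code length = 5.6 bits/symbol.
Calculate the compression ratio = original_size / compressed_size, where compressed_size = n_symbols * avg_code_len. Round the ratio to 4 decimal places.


original_size = n_symbols * orig_bits = 7177 * 8 = 57416 bits
compressed_size = n_symbols * avg_code_len = 7177 * 5.6 = 40191.2 bits
ratio = original_size / compressed_size = 57416 / 40191.2 = 1.4286

Compression ratio = 1.4286


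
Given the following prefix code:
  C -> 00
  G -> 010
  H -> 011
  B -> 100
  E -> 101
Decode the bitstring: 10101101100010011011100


Decoding step by step:
Bits 101 -> E
Bits 011 -> H
Bits 011 -> H
Bits 00 -> C
Bits 010 -> G
Bits 011 -> H
Bits 011 -> H
Bits 100 -> B


Decoded message: EHHCGHHB


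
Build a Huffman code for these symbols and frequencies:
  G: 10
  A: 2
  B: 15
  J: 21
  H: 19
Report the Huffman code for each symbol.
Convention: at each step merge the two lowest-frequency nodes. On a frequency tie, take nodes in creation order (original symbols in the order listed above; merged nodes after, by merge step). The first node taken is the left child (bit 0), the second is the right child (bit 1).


Huffman tree construction:
Step 1: Merge A(2) + G(10) = 12
Step 2: Merge (A+G)(12) + B(15) = 27
Step 3: Merge H(19) + J(21) = 40
Step 4: Merge ((A+G)+B)(27) + (H+J)(40) = 67
Read each symbol's code off the tree from the root (left child = 0, right child = 1).

Codes:
  G: 001 (length 3)
  A: 000 (length 3)
  B: 01 (length 2)
  J: 11 (length 2)
  H: 10 (length 2)
Average code length: 146/67 = 2.1791 bits/symbol


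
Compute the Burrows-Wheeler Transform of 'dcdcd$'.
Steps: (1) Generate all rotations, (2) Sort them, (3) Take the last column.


Rotations (sorted):
  0: $dcdcd -> last char: d
  1: cd$dcd -> last char: d
  2: cdcd$d -> last char: d
  3: d$dcdc -> last char: c
  4: dcd$dc -> last char: c
  5: dcdcd$ -> last char: $


BWT = dddcc$


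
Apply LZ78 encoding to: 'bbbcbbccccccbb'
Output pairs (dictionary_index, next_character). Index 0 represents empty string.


LZ78 encoding steps:
Dictionary: {0: ''}
Step 1: w='' (idx 0), next='b' -> output (0, 'b'), add 'b' as idx 1
Step 2: w='b' (idx 1), next='b' -> output (1, 'b'), add 'bb' as idx 2
Step 3: w='' (idx 0), next='c' -> output (0, 'c'), add 'c' as idx 3
Step 4: w='bb' (idx 2), next='c' -> output (2, 'c'), add 'bbc' as idx 4
Step 5: w='c' (idx 3), next='c' -> output (3, 'c'), add 'cc' as idx 5
Step 6: w='cc' (idx 5), next='c' -> output (5, 'c'), add 'ccc' as idx 6
Step 7: w='bb' (idx 2), end of input -> output (2, '')


Encoded: [(0, 'b'), (1, 'b'), (0, 'c'), (2, 'c'), (3, 'c'), (5, 'c'), (2, '')]


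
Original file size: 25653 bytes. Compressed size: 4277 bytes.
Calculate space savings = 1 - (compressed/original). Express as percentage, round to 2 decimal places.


ratio = compressed/original = 4277/25653 = 0.166725
savings = 1 - ratio = 1 - 0.166725 = 0.833275
as a percentage: 0.833275 * 100 = 83.33%

Space savings = 1 - 4277/25653 = 83.33%


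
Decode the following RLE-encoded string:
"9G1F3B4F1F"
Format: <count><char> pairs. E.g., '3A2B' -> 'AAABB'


Expanding each <count><char> pair:
  9G -> 'GGGGGGGGG'
  1F -> 'F'
  3B -> 'BBB'
  4F -> 'FFFF'
  1F -> 'F'

Decoded = GGGGGGGGGFBBBFFFFF


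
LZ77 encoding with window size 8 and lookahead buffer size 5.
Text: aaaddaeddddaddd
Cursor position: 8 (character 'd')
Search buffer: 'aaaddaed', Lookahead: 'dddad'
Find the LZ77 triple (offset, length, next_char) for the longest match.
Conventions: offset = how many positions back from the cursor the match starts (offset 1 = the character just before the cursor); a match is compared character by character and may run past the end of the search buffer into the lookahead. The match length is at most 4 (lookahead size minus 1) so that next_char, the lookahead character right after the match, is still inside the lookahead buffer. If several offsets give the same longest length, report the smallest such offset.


Try each offset into the search buffer:
  offset=1 (pos 7, char 'd'): match length 3
  offset=2 (pos 6, char 'e'): match length 0
  offset=3 (pos 5, char 'a'): match length 0
  offset=4 (pos 4, char 'd'): match length 1
  offset=5 (pos 3, char 'd'): match length 2
  offset=6 (pos 2, char 'a'): match length 0
  offset=7 (pos 1, char 'a'): match length 0
  offset=8 (pos 0, char 'a'): match length 0
Longest match has length 3 at offset 1.
next_char = character at position 8 + 3 = 11 -> 'a'

Best match: offset=1, length=3 (matching 'ddd' starting at position 7)
LZ77 triple: (1, 3, 'a')


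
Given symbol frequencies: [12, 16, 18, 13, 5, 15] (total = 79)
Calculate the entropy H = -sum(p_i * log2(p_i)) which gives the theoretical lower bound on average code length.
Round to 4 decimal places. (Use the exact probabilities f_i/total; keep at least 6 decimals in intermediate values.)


Per-symbol terms -p_i * log2(p_i) with p_i = f_i/79:
  p = 12/79 = 0.151899: log2(p) = -2.718818, -p*log2(p) = 0.412985
  p = 16/79 = 0.202532: log2(p) = -2.303781, -p*log2(p) = 0.466589
  p = 18/79 = 0.227848: log2(p) = -2.133856, -p*log2(p) = 0.486195
  p = 13/79 = 0.164557: log2(p) = -2.603341, -p*log2(p) = 0.428398
  p = 5/79 = 0.063291: log2(p) = -3.981853, -p*log2(p) = 0.252016
  p = 15/79 = 0.189873: log2(p) = -2.396890, -p*log2(p) = 0.455106
H = 0.412985 + 0.466589 + 0.486195 + 0.428398 + 0.252016 + 0.455106 = 2.501289

H = 2.5013 bits/symbol


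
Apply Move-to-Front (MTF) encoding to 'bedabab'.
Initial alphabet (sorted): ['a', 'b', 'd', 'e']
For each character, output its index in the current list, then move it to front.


MTF encoding:
'b': index 1 in ['a', 'b', 'd', 'e'] -> ['b', 'a', 'd', 'e']
'e': index 3 in ['b', 'a', 'd', 'e'] -> ['e', 'b', 'a', 'd']
'd': index 3 in ['e', 'b', 'a', 'd'] -> ['d', 'e', 'b', 'a']
'a': index 3 in ['d', 'e', 'b', 'a'] -> ['a', 'd', 'e', 'b']
'b': index 3 in ['a', 'd', 'e', 'b'] -> ['b', 'a', 'd', 'e']
'a': index 1 in ['b', 'a', 'd', 'e'] -> ['a', 'b', 'd', 'e']
'b': index 1 in ['a', 'b', 'd', 'e'] -> ['b', 'a', 'd', 'e']


Output: [1, 3, 3, 3, 3, 1, 1]


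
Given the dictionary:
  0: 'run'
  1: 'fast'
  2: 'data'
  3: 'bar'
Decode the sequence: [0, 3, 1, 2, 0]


Look up each index in the dictionary:
  0 -> 'run'
  3 -> 'bar'
  1 -> 'fast'
  2 -> 'data'
  0 -> 'run'

Decoded: "run bar fast data run"


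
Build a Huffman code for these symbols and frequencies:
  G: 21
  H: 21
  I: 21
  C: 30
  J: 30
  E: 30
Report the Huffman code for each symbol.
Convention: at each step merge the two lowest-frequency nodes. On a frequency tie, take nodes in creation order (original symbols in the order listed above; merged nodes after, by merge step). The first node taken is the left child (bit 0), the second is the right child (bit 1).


Huffman tree construction:
Step 1: Merge G(21) + H(21) = 42
Step 2: Merge I(21) + C(30) = 51
Step 3: Merge J(30) + E(30) = 60
Step 4: Merge (G+H)(42) + (I+C)(51) = 93
Step 5: Merge (J+E)(60) + ((G+H)+(I+C))(93) = 153
Read each symbol's code off the tree from the root (left child = 0, right child = 1).

Codes:
  G: 100 (length 3)
  H: 101 (length 3)
  I: 110 (length 3)
  C: 111 (length 3)
  J: 00 (length 2)
  E: 01 (length 2)
Average code length: 399/153 = 2.6078 bits/symbol


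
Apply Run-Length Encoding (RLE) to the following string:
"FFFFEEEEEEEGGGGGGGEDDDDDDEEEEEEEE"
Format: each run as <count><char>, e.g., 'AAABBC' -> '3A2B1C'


Scanning runs left to right:
  i=0: run of 'F' x 4 -> '4F'
  i=4: run of 'E' x 7 -> '7E'
  i=11: run of 'G' x 7 -> '7G'
  i=18: run of 'E' x 1 -> '1E'
  i=19: run of 'D' x 6 -> '6D'
  i=25: run of 'E' x 8 -> '8E'

RLE = 4F7E7G1E6D8E


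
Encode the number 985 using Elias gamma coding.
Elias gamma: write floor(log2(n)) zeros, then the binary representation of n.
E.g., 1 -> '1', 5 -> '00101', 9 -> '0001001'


num_bits = floor(log2(985)) + 1 = 10
leading_zeros = num_bits - 1 = 9
binary(985) = 1111011001

Elias gamma(985) = '000000000' + '1111011001' = 0000000001111011001 (19 bits)


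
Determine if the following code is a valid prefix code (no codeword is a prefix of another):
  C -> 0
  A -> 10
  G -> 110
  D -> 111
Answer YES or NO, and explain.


Checking each pair (does one codeword prefix another?):
  C='0' vs A='10': no prefix
  C='0' vs G='110': no prefix
  C='0' vs D='111': no prefix
  A='10' vs C='0': no prefix
  A='10' vs G='110': no prefix
  A='10' vs D='111': no prefix
  G='110' vs C='0': no prefix
  G='110' vs A='10': no prefix
  G='110' vs D='111': no prefix
  D='111' vs C='0': no prefix
  D='111' vs A='10': no prefix
  D='111' vs G='110': no prefix
No violation found over all pairs.

YES -- this is a valid prefix code. No codeword is a prefix of any other codeword.


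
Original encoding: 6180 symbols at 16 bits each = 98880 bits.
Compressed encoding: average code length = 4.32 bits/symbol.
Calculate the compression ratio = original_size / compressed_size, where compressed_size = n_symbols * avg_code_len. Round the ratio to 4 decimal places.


original_size = n_symbols * orig_bits = 6180 * 16 = 98880 bits
compressed_size = n_symbols * avg_code_len = 6180 * 4.32 = 26697.6 bits
ratio = original_size / compressed_size = 98880 / 26697.6 = 3.7037

Compression ratio = 3.7037


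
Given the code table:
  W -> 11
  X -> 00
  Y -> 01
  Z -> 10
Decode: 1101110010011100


Decoding:
11 -> W
01 -> Y
11 -> W
00 -> X
10 -> Z
01 -> Y
11 -> W
00 -> X


Result: WYWXZYWX


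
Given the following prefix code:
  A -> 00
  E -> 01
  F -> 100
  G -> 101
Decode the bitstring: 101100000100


Decoding step by step:
Bits 101 -> G
Bits 100 -> F
Bits 00 -> A
Bits 01 -> E
Bits 00 -> A


Decoded message: GFAEA


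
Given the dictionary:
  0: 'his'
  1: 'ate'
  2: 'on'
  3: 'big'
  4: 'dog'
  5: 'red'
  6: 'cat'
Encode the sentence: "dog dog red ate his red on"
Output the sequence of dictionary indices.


Look up each word in the dictionary:
  'dog' -> 4
  'dog' -> 4
  'red' -> 5
  'ate' -> 1
  'his' -> 0
  'red' -> 5
  'on' -> 2

Encoded: [4, 4, 5, 1, 0, 5, 2]


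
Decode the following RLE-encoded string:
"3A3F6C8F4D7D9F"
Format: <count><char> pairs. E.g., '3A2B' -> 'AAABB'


Expanding each <count><char> pair:
  3A -> 'AAA'
  3F -> 'FFF'
  6C -> 'CCCCCC'
  8F -> 'FFFFFFFF'
  4D -> 'DDDD'
  7D -> 'DDDDDDD'
  9F -> 'FFFFFFFFF'

Decoded = AAAFFFCCCCCCFFFFFFFFDDDDDDDDDDDFFFFFFFFF


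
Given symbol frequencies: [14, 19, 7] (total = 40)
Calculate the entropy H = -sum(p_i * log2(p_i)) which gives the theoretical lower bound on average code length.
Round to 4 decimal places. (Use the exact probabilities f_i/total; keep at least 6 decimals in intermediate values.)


Per-symbol terms -p_i * log2(p_i) with p_i = f_i/40:
  p = 14/40 = 0.350000: log2(p) = -1.514573, -p*log2(p) = 0.530101
  p = 19/40 = 0.475000: log2(p) = -1.074001, -p*log2(p) = 0.510150
  p = 7/40 = 0.175000: log2(p) = -2.514573, -p*log2(p) = 0.440050
H = 0.530101 + 0.510150 + 0.440050 = 1.480301

H = 1.4803 bits/symbol


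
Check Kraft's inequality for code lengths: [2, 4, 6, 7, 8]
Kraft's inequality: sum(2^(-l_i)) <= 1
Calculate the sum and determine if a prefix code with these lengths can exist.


Sum = 2^(-2) + 2^(-4) + 2^(-6) + 2^(-7) + 2^(-8)
    = 0.25 + 0.0625 + 0.015625 + 0.0078125 + 0.00390625
    = 87/256 = 0.33984375
Since 0.33984375 <= 1, Kraft's inequality IS satisfied.
A prefix code with these lengths CAN exist.

Kraft sum = 0.33984375. Satisfied.


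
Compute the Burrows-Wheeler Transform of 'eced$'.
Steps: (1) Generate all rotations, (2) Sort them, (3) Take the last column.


Rotations (sorted):
  0: $eced -> last char: d
  1: ced$e -> last char: e
  2: d$ece -> last char: e
  3: eced$ -> last char: $
  4: ed$ec -> last char: c


BWT = dee$c


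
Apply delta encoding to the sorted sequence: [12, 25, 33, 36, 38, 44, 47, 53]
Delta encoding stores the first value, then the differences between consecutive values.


First value: 12
Deltas:
  25 - 12 = 13
  33 - 25 = 8
  36 - 33 = 3
  38 - 36 = 2
  44 - 38 = 6
  47 - 44 = 3
  53 - 47 = 6


Delta encoded: [12, 13, 8, 3, 2, 6, 3, 6]


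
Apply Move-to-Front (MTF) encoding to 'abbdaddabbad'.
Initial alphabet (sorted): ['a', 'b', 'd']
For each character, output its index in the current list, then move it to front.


MTF encoding:
'a': index 0 in ['a', 'b', 'd'] -> ['a', 'b', 'd']
'b': index 1 in ['a', 'b', 'd'] -> ['b', 'a', 'd']
'b': index 0 in ['b', 'a', 'd'] -> ['b', 'a', 'd']
'd': index 2 in ['b', 'a', 'd'] -> ['d', 'b', 'a']
'a': index 2 in ['d', 'b', 'a'] -> ['a', 'd', 'b']
'd': index 1 in ['a', 'd', 'b'] -> ['d', 'a', 'b']
'd': index 0 in ['d', 'a', 'b'] -> ['d', 'a', 'b']
'a': index 1 in ['d', 'a', 'b'] -> ['a', 'd', 'b']
'b': index 2 in ['a', 'd', 'b'] -> ['b', 'a', 'd']
'b': index 0 in ['b', 'a', 'd'] -> ['b', 'a', 'd']
'a': index 1 in ['b', 'a', 'd'] -> ['a', 'b', 'd']
'd': index 2 in ['a', 'b', 'd'] -> ['d', 'a', 'b']


Output: [0, 1, 0, 2, 2, 1, 0, 1, 2, 0, 1, 2]


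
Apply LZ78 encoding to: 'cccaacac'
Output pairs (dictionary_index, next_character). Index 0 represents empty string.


LZ78 encoding steps:
Dictionary: {0: ''}
Step 1: w='' (idx 0), next='c' -> output (0, 'c'), add 'c' as idx 1
Step 2: w='c' (idx 1), next='c' -> output (1, 'c'), add 'cc' as idx 2
Step 3: w='' (idx 0), next='a' -> output (0, 'a'), add 'a' as idx 3
Step 4: w='a' (idx 3), next='c' -> output (3, 'c'), add 'ac' as idx 4
Step 5: w='ac' (idx 4), end of input -> output (4, '')


Encoded: [(0, 'c'), (1, 'c'), (0, 'a'), (3, 'c'), (4, '')]


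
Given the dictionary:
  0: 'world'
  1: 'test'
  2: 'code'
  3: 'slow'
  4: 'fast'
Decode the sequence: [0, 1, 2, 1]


Look up each index in the dictionary:
  0 -> 'world'
  1 -> 'test'
  2 -> 'code'
  1 -> 'test'

Decoded: "world test code test"


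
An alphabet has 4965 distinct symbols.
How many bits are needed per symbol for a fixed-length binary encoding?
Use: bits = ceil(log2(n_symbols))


log2(4965) = 12.2776
Bracket: 2^12 = 4096 < 4965 <= 2^13 = 8192
So ceil(log2(4965)) = 13

bits = ceil(log2(4965)) = ceil(12.2776) = 13 bits


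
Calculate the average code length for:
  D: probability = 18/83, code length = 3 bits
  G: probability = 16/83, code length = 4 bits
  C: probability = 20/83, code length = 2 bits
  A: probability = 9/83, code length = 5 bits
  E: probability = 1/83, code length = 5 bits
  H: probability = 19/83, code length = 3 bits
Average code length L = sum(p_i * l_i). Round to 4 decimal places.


Weighted contributions p_i * l_i:
  D: (18/83) * 3 = 54/83
  G: (16/83) * 4 = 64/83
  C: (20/83) * 2 = 40/83
  A: (9/83) * 5 = 45/83
  E: (1/83) * 5 = 5/83
  H: (19/83) * 3 = 57/83
Sum = (54 + 64 + 40 + 45 + 5 + 57)/83 = 265/83

L = 265/83 = 3.1928 bits/symbol


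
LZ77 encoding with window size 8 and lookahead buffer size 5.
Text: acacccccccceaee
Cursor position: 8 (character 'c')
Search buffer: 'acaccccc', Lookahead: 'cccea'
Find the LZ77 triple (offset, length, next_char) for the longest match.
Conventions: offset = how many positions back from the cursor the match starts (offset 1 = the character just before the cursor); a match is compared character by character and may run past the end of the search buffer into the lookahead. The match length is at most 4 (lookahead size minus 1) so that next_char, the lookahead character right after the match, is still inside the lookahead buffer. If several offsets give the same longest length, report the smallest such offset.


Try each offset into the search buffer:
  offset=1 (pos 7, char 'c'): match length 3
  offset=2 (pos 6, char 'c'): match length 3
  offset=3 (pos 5, char 'c'): match length 3
  offset=4 (pos 4, char 'c'): match length 3
  offset=5 (pos 3, char 'c'): match length 3
  offset=6 (pos 2, char 'a'): match length 0
  offset=7 (pos 1, char 'c'): match length 1
  offset=8 (pos 0, char 'a'): match length 0
Longest match has length 3, found at offsets 1, 2, 3, 4, 5; take the smallest, offset 1.
next_char = character at position 8 + 3 = 11 -> 'e'

Best match: offset=1, length=3 (matching 'ccc' starting at position 7)
LZ77 triple: (1, 3, 'e')


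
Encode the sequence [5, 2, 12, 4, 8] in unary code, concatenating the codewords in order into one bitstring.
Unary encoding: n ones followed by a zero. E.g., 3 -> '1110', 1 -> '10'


Encode each number as n ones followed by a terminating 0:
  5 -> 111110 (6 bits)
  2 -> 110 (3 bits)
  12 -> 1111111111110 (13 bits)
  4 -> 11110 (5 bits)
  8 -> 111111110 (9 bits)
Total length = 6 + 3 + 13 + 5 + 9 = 36 bits.

Unary([5, 2, 12, 4, 8]) = 111110110111111111111011110111111110 (36 bits)


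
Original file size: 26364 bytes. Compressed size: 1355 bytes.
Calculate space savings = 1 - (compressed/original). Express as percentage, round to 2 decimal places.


ratio = compressed/original = 1355/26364 = 0.051396
savings = 1 - ratio = 1 - 0.051396 = 0.948604
as a percentage: 0.948604 * 100 = 94.86%

Space savings = 1 - 1355/26364 = 94.86%


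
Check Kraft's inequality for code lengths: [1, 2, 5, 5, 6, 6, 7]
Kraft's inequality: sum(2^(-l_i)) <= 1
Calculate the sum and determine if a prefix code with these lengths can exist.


Sum = 2^(-1) + 2^(-2) + 2^(-5) + 2^(-5) + 2^(-6) + 2^(-6) + 2^(-7)
    = 0.5 + 0.25 + 0.03125 + 0.03125 + 0.015625 + 0.015625 + 0.0078125
    = 109/128 = 0.8515625
Since 0.8515625 <= 1, Kraft's inequality IS satisfied.
A prefix code with these lengths CAN exist.

Kraft sum = 0.8515625. Satisfied.


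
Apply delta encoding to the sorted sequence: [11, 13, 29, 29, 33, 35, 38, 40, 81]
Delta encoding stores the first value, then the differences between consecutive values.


First value: 11
Deltas:
  13 - 11 = 2
  29 - 13 = 16
  29 - 29 = 0
  33 - 29 = 4
  35 - 33 = 2
  38 - 35 = 3
  40 - 38 = 2
  81 - 40 = 41


Delta encoded: [11, 2, 16, 0, 4, 2, 3, 2, 41]


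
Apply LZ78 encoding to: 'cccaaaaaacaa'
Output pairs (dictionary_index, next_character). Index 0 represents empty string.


LZ78 encoding steps:
Dictionary: {0: ''}
Step 1: w='' (idx 0), next='c' -> output (0, 'c'), add 'c' as idx 1
Step 2: w='c' (idx 1), next='c' -> output (1, 'c'), add 'cc' as idx 2
Step 3: w='' (idx 0), next='a' -> output (0, 'a'), add 'a' as idx 3
Step 4: w='a' (idx 3), next='a' -> output (3, 'a'), add 'aa' as idx 4
Step 5: w='aa' (idx 4), next='a' -> output (4, 'a'), add 'aaa' as idx 5
Step 6: w='c' (idx 1), next='a' -> output (1, 'a'), add 'ca' as idx 6
Step 7: w='a' (idx 3), end of input -> output (3, '')


Encoded: [(0, 'c'), (1, 'c'), (0, 'a'), (3, 'a'), (4, 'a'), (1, 'a'), (3, '')]
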